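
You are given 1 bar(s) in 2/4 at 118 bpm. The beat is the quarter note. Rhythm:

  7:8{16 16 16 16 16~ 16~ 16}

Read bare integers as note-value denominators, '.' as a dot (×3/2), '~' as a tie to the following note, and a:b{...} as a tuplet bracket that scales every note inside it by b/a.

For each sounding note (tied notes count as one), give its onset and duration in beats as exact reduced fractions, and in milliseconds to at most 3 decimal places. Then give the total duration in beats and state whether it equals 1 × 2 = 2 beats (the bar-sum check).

1) 0.0ms=0b +145.278ms=2/7b
2) 145.278ms=2/7b +145.278ms=2/7b
3) 290.557ms=4/7b +145.278ms=2/7b
4) 435.835ms=6/7b +145.278ms=2/7b
5) 581.114ms=8/7b +435.835ms=6/7b
Σ=2b of 2 (118bpm 2/4) — PASS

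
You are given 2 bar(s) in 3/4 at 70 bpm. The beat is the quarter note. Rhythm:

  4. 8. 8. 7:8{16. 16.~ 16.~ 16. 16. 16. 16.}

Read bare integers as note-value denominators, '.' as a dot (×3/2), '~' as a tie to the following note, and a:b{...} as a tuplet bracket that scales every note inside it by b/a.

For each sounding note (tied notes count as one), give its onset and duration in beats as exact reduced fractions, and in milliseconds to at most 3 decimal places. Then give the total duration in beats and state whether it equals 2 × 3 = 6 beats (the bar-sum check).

1) 0.0ms=0b +1285.714ms=3/2b
2) 1285.714ms=3/2b +642.857ms=3/4b
3) 1928.571ms=9/4b +642.857ms=3/4b
4) 2571.429ms=3b +367.347ms=3/7b
5) 2938.776ms=24/7b +1102.041ms=9/7b
6) 4040.816ms=33/7b +367.347ms=3/7b
7) 4408.163ms=36/7b +367.347ms=3/7b
8) 4775.51ms=39/7b +367.347ms=3/7b
Σ=6b of 6 (70bpm 3/4) — PASS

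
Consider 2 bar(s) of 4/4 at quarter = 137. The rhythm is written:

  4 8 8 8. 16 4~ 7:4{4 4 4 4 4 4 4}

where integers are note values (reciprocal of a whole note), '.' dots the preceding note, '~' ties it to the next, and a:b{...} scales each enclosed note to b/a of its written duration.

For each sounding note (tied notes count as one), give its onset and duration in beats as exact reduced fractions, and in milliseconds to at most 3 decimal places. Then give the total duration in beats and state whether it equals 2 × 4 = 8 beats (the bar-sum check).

1) 0.0ms=0b +437.956ms=1b
2) 437.956ms=1b +218.978ms=1/2b
3) 656.934ms=3/2b +218.978ms=1/2b
4) 875.912ms=2b +328.467ms=3/4b
5) 1204.38ms=11/4b +109.489ms=1/4b
6) 1313.869ms=3b +688.217ms=11/7b
7) 2002.086ms=32/7b +250.261ms=4/7b
8) 2252.346ms=36/7b +250.261ms=4/7b
9) 2502.607ms=40/7b +250.261ms=4/7b
10) 2752.868ms=44/7b +250.261ms=4/7b
11) 3003.128ms=48/7b +250.261ms=4/7b
12) 3253.389ms=52/7b +250.261ms=4/7b
Σ=8b of 8 (137bpm 4/4) — PASS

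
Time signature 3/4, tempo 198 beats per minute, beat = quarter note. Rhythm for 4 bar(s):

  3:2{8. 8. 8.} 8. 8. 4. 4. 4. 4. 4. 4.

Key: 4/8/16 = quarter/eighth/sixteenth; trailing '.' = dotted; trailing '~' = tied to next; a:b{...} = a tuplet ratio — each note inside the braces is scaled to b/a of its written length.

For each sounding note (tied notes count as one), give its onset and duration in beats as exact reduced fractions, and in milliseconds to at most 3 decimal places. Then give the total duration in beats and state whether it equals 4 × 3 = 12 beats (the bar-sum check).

1) 0.0ms=0b +151.515ms=1/2b
2) 151.515ms=1/2b +151.515ms=1/2b
3) 303.03ms=1b +151.515ms=1/2b
4) 454.545ms=3/2b +227.273ms=3/4b
5) 681.818ms=9/4b +227.273ms=3/4b
6) 909.091ms=3b +454.545ms=3/2b
7) 1363.636ms=9/2b +454.545ms=3/2b
8) 1818.182ms=6b +454.545ms=3/2b
9) 2272.727ms=15/2b +454.545ms=3/2b
10) 2727.273ms=9b +454.545ms=3/2b
11) 3181.818ms=21/2b +454.545ms=3/2b
Σ=12b of 12 (198bpm 3/4) — PASS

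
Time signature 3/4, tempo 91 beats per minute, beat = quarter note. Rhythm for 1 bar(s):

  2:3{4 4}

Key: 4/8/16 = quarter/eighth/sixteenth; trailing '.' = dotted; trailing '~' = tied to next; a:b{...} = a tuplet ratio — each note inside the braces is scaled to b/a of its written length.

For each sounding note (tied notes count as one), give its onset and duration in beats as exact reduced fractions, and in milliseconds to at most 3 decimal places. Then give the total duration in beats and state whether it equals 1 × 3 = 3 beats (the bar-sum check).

1) 0.0ms=0b +989.011ms=3/2b
2) 989.011ms=3/2b +989.011ms=3/2b
Σ=3b of 3 (91bpm 3/4) — PASS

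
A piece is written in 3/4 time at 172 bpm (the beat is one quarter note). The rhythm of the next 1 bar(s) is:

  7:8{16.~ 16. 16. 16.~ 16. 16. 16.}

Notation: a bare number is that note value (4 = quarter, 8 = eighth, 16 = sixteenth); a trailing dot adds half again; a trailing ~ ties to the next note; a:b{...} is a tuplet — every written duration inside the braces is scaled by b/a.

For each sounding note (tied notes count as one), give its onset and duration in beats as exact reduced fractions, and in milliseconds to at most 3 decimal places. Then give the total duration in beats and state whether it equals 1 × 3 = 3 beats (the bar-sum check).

1) 0.0ms=0b +299.003ms=6/7b
2) 299.003ms=6/7b +149.502ms=3/7b
3) 448.505ms=9/7b +299.003ms=6/7b
4) 747.508ms=15/7b +149.502ms=3/7b
5) 897.01ms=18/7b +149.502ms=3/7b
Σ=3b of 3 (172bpm 3/4) — PASS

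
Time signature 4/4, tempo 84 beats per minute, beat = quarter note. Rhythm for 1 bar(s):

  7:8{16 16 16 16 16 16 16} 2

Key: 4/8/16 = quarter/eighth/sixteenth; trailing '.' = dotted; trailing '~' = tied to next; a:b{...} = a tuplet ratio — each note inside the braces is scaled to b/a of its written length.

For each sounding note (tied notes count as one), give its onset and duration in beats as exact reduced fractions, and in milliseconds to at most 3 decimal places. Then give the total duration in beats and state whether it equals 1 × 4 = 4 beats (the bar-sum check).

1) 0.0ms=0b +204.082ms=2/7b
2) 204.082ms=2/7b +204.082ms=2/7b
3) 408.163ms=4/7b +204.082ms=2/7b
4) 612.245ms=6/7b +204.082ms=2/7b
5) 816.327ms=8/7b +204.082ms=2/7b
6) 1020.408ms=10/7b +204.082ms=2/7b
7) 1224.49ms=12/7b +204.082ms=2/7b
8) 1428.571ms=2b +1428.571ms=2b
Σ=4b of 4 (84bpm 4/4) — PASS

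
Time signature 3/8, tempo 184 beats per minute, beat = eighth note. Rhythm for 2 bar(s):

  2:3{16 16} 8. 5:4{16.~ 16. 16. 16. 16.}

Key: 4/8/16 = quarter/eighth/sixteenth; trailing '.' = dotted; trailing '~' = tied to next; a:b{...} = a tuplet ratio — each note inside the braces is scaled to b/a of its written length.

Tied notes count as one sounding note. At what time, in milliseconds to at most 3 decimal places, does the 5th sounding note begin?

1. 0.0ms @ 0 + 244.565ms (3/4)
2. 244.565ms @ 3/4 + 244.565ms (3/4)
3. 489.13ms @ 3/2 + 489.13ms (3/2)
4. 978.261ms @ 3 + 391.304ms (6/5)
5. 1369.565ms @ 21/5 + 195.652ms (3/5)
6. 1565.217ms @ 24/5 + 195.652ms (3/5)
7. 1760.87ms @ 27/5 + 195.652ms (3/5)

note 5 onset = 21/5b = 1369.565ms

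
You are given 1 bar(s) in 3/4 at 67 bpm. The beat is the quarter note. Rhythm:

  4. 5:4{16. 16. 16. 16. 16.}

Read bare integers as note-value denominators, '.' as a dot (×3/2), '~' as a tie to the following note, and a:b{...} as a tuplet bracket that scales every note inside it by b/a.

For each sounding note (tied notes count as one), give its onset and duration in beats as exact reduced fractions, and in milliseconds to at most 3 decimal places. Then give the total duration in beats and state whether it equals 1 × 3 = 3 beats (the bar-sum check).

1) 0.0ms=0b +1343.284ms=3/2b
2) 1343.284ms=3/2b +268.657ms=3/10b
3) 1611.94ms=9/5b +268.657ms=3/10b
4) 1880.597ms=21/10b +268.657ms=3/10b
5) 2149.254ms=12/5b +268.657ms=3/10b
6) 2417.91ms=27/10b +268.657ms=3/10b
Σ=3b of 3 (67bpm 3/4) — PASS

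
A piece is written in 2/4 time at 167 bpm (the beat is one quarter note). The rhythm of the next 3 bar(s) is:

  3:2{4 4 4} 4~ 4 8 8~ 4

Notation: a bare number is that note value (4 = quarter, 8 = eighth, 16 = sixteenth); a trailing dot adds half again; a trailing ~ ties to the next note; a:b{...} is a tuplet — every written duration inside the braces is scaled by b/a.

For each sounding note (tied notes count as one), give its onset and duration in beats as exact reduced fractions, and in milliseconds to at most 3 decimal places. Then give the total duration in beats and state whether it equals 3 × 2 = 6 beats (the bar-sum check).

1) 0.0ms=0b +239.521ms=2/3b
2) 239.521ms=2/3b +239.521ms=2/3b
3) 479.042ms=4/3b +239.521ms=2/3b
4) 718.563ms=2b +718.563ms=2b
5) 1437.126ms=4b +179.641ms=1/2b
6) 1616.766ms=9/2b +538.922ms=3/2b
Σ=6b of 6 (167bpm 2/4) — PASS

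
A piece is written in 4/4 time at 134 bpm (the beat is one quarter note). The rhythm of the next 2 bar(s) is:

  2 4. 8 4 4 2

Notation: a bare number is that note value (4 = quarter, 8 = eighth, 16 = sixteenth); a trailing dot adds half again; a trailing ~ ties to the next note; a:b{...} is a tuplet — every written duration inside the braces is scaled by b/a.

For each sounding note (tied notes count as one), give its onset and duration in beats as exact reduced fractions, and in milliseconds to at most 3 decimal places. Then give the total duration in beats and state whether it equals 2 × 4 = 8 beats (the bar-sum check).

1) 0.0ms=0b +895.522ms=2b
2) 895.522ms=2b +671.642ms=3/2b
3) 1567.164ms=7/2b +223.881ms=1/2b
4) 1791.045ms=4b +447.761ms=1b
5) 2238.806ms=5b +447.761ms=1b
6) 2686.567ms=6b +895.522ms=2b
Σ=8b of 8 (134bpm 4/4) — PASS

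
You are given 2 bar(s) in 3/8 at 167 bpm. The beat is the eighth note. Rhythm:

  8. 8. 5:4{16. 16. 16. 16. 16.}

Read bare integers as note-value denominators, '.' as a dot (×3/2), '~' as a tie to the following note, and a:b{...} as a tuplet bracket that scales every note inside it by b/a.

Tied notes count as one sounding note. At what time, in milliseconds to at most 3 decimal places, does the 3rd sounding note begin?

1. 0.0ms @ 0 + 538.922ms (3/2)
2. 538.922ms @ 3/2 + 538.922ms (3/2)
3. 1077.844ms @ 3 + 215.569ms (3/5)
4. 1293.413ms @ 18/5 + 215.569ms (3/5)
5. 1508.982ms @ 21/5 + 215.569ms (3/5)
6. 1724.551ms @ 24/5 + 215.569ms (3/5)
7. 1940.12ms @ 27/5 + 215.569ms (3/5)

note 3 onset = 3b = 1077.844ms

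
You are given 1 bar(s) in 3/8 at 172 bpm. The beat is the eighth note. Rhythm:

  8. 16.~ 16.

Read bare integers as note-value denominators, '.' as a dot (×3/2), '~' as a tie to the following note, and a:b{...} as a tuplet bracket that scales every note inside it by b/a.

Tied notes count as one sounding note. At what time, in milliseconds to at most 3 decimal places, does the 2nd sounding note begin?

1. 0.0ms @ 0 + 523.256ms (3/2)
2. 523.256ms @ 3/2 + 523.256ms (3/2)

note 2 onset = 3/2b = 523.256ms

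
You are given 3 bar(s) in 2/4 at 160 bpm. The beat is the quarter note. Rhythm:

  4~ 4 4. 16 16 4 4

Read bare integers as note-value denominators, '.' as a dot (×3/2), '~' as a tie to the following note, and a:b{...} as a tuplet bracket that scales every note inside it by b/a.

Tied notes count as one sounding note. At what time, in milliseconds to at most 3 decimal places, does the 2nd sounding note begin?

1. 0.0ms @ 0 + 750.0ms (2)
2. 750.0ms @ 2 + 562.5ms (3/2)
3. 1312.5ms @ 7/2 + 93.75ms (1/4)
4. 1406.25ms @ 15/4 + 93.75ms (1/4)
5. 1500.0ms @ 4 + 375.0ms (1)
6. 1875.0ms @ 5 + 375.0ms (1)

note 2 onset = 2b = 750.0ms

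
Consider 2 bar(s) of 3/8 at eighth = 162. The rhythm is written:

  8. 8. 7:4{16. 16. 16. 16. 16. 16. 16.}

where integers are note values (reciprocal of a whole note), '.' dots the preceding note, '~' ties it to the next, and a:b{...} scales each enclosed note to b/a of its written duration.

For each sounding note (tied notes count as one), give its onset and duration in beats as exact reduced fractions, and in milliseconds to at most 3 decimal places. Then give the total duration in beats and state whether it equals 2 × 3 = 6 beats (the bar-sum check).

1) 0.0ms=0b +555.556ms=3/2b
2) 555.556ms=3/2b +555.556ms=3/2b
3) 1111.111ms=3b +158.73ms=3/7b
4) 1269.841ms=24/7b +158.73ms=3/7b
5) 1428.571ms=27/7b +158.73ms=3/7b
6) 1587.302ms=30/7b +158.73ms=3/7b
7) 1746.032ms=33/7b +158.73ms=3/7b
8) 1904.762ms=36/7b +158.73ms=3/7b
9) 2063.492ms=39/7b +158.73ms=3/7b
Σ=6b of 6 (162bpm 3/8) — PASS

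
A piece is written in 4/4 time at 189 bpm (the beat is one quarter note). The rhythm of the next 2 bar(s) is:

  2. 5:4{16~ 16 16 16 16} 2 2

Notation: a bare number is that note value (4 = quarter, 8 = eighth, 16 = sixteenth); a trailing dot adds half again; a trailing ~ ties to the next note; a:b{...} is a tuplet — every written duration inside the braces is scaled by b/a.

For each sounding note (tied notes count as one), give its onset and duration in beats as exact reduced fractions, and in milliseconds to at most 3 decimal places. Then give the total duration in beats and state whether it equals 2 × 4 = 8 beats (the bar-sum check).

1) 0.0ms=0b +952.381ms=3b
2) 952.381ms=3b +126.984ms=2/5b
3) 1079.365ms=17/5b +63.492ms=1/5b
4) 1142.857ms=18/5b +63.492ms=1/5b
5) 1206.349ms=19/5b +63.492ms=1/5b
6) 1269.841ms=4b +634.921ms=2b
7) 1904.762ms=6b +634.921ms=2b
Σ=8b of 8 (189bpm 4/4) — PASS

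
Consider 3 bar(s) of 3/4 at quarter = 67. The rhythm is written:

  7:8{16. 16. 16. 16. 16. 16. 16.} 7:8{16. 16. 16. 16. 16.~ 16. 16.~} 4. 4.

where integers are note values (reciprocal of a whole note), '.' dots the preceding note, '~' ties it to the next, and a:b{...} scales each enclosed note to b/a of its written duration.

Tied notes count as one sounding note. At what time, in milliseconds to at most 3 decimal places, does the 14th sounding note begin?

note 14 onset = 15/2b = 6716.418ms

1. 0.0ms @ 0 + 383.795ms (3/7)
2. 383.795ms @ 3/7 + 383.795ms (3/7)
3. 767.591ms @ 6/7 + 383.795ms (3/7)
4. 1151.386ms @ 9/7 + 383.795ms (3/7)
5. 1535.181ms @ 12/7 + 383.795ms (3/7)
6. 1918.977ms @ 15/7 + 383.795ms (3/7)
7. 2302.772ms @ 18/7 + 383.795ms (3/7)
8. 2686.567ms @ 3 + 383.795ms (3/7)
9. 3070.362ms @ 24/7 + 383.795ms (3/7)
10. 3454.158ms @ 27/7 + 383.795ms (3/7)
11. 3837.953ms @ 30/7 + 383.795ms (3/7)
12. 4221.748ms @ 33/7 + 767.591ms (6/7)
13. 4989.339ms @ 39/7 + 1727.079ms (27/14)
14. 6716.418ms @ 15/2 + 1343.284ms (3/2)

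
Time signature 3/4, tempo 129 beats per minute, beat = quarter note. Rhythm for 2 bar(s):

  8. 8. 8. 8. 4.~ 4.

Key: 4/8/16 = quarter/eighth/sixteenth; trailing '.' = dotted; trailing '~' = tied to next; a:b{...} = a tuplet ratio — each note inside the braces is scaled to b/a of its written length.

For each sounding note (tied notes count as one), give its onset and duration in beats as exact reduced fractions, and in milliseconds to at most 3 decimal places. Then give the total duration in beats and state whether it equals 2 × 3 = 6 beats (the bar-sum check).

1) 0.0ms=0b +348.837ms=3/4b
2) 348.837ms=3/4b +348.837ms=3/4b
3) 697.674ms=3/2b +348.837ms=3/4b
4) 1046.512ms=9/4b +348.837ms=3/4b
5) 1395.349ms=3b +1395.349ms=3b
Σ=6b of 6 (129bpm 3/4) — PASS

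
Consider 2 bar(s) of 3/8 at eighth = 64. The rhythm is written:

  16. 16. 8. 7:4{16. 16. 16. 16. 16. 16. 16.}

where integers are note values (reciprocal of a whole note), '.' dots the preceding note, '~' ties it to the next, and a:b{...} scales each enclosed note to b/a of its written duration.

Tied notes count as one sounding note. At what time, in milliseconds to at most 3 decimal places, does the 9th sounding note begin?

note 9 onset = 36/7b = 4821.429ms

1. 0.0ms @ 0 + 703.125ms (3/4)
2. 703.125ms @ 3/4 + 703.125ms (3/4)
3. 1406.25ms @ 3/2 + 1406.25ms (3/2)
4. 2812.5ms @ 3 + 401.786ms (3/7)
5. 3214.286ms @ 24/7 + 401.786ms (3/7)
6. 3616.071ms @ 27/7 + 401.786ms (3/7)
7. 4017.857ms @ 30/7 + 401.786ms (3/7)
8. 4419.643ms @ 33/7 + 401.786ms (3/7)
9. 4821.429ms @ 36/7 + 401.786ms (3/7)
10. 5223.214ms @ 39/7 + 401.786ms (3/7)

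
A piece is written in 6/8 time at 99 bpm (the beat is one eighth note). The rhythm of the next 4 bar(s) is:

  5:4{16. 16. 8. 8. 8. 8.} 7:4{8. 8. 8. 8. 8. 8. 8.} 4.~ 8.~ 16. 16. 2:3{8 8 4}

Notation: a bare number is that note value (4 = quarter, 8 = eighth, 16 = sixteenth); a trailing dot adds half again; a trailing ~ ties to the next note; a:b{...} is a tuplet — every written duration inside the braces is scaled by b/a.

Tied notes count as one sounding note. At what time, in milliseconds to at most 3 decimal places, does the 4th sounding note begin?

note 4 onset = 12/5b = 1454.545ms

1. 0.0ms @ 0 + 363.636ms (3/5)
2. 363.636ms @ 3/5 + 363.636ms (3/5)
3. 727.273ms @ 6/5 + 727.273ms (6/5)
4. 1454.545ms @ 12/5 + 727.273ms (6/5)
5. 2181.818ms @ 18/5 + 727.273ms (6/5)
6. 2909.091ms @ 24/5 + 727.273ms (6/5)
7. 3636.364ms @ 6 + 519.481ms (6/7)
8. 4155.844ms @ 48/7 + 519.481ms (6/7)
9. 4675.325ms @ 54/7 + 519.481ms (6/7)
10. 5194.805ms @ 60/7 + 519.481ms (6/7)
11. 5714.286ms @ 66/7 + 519.481ms (6/7)
12. 6233.766ms @ 72/7 + 519.481ms (6/7)
13. 6753.247ms @ 78/7 + 519.481ms (6/7)
14. 7272.727ms @ 12 + 3181.818ms (21/4)
15. 10454.545ms @ 69/4 + 454.545ms (3/4)
16. 10909.091ms @ 18 + 909.091ms (3/2)
17. 11818.182ms @ 39/2 + 909.091ms (3/2)
18. 12727.273ms @ 21 + 1818.182ms (3)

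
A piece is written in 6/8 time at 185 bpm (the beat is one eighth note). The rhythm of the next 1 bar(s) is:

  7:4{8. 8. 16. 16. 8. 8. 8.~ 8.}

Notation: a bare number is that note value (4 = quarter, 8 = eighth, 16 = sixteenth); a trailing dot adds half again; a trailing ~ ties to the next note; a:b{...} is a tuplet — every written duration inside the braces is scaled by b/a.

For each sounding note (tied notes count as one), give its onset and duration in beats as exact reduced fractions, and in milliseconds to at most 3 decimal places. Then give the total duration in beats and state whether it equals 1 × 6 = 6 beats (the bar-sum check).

1) 0.0ms=0b +277.992ms=6/7b
2) 277.992ms=6/7b +277.992ms=6/7b
3) 555.985ms=12/7b +138.996ms=3/7b
4) 694.981ms=15/7b +138.996ms=3/7b
5) 833.977ms=18/7b +277.992ms=6/7b
6) 1111.969ms=24/7b +277.992ms=6/7b
7) 1389.961ms=30/7b +555.985ms=12/7b
Σ=6b of 6 (185bpm 6/8) — PASS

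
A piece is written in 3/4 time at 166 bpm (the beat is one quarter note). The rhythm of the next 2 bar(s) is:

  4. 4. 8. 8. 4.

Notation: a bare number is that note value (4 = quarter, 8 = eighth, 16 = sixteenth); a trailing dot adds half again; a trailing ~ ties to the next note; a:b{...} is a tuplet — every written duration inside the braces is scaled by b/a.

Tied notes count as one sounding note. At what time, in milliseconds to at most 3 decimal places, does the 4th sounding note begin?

note 4 onset = 15/4b = 1355.422ms

1. 0.0ms @ 0 + 542.169ms (3/2)
2. 542.169ms @ 3/2 + 542.169ms (3/2)
3. 1084.337ms @ 3 + 271.084ms (3/4)
4. 1355.422ms @ 15/4 + 271.084ms (3/4)
5. 1626.506ms @ 9/2 + 542.169ms (3/2)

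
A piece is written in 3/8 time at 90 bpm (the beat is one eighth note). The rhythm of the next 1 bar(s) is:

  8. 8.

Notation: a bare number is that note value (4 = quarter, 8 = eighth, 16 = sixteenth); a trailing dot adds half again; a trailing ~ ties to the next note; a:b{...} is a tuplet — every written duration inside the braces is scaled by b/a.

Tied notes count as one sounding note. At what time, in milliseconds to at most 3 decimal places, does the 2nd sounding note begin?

note 2 onset = 3/2b = 1000.0ms

1. 0.0ms @ 0 + 1000.0ms (3/2)
2. 1000.0ms @ 3/2 + 1000.0ms (3/2)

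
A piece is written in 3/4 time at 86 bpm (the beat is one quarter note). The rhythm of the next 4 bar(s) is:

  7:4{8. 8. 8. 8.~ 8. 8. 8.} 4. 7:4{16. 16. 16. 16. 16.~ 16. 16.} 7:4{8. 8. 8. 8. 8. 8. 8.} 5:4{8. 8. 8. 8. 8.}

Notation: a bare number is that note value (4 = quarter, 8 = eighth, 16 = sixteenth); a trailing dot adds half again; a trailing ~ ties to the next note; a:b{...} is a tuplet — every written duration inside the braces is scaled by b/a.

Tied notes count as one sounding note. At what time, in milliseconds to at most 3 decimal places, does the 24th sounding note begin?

1. 0.0ms @ 0 + 299.003ms (3/7)
2. 299.003ms @ 3/7 + 299.003ms (3/7)
3. 598.007ms @ 6/7 + 299.003ms (3/7)
4. 897.01ms @ 9/7 + 598.007ms (6/7)
5. 1495.017ms @ 15/7 + 299.003ms (3/7)
6. 1794.02ms @ 18/7 + 299.003ms (3/7)
7. 2093.023ms @ 3 + 1046.512ms (3/2)
8. 3139.535ms @ 9/2 + 149.502ms (3/14)
9. 3289.037ms @ 33/7 + 149.502ms (3/14)
10. 3438.538ms @ 69/14 + 149.502ms (3/14)
11. 3588.04ms @ 36/7 + 149.502ms (3/14)
12. 3737.542ms @ 75/14 + 299.003ms (3/7)
13. 4036.545ms @ 81/14 + 149.502ms (3/14)
14. 4186.047ms @ 6 + 299.003ms (3/7)
15. 4485.05ms @ 45/7 + 299.003ms (3/7)
16. 4784.053ms @ 48/7 + 299.003ms (3/7)
17. 5083.056ms @ 51/7 + 299.003ms (3/7)
18. 5382.06ms @ 54/7 + 299.003ms (3/7)
19. 5681.063ms @ 57/7 + 299.003ms (3/7)
20. 5980.066ms @ 60/7 + 299.003ms (3/7)
21. 6279.07ms @ 9 + 418.605ms (3/5)
22. 6697.674ms @ 48/5 + 418.605ms (3/5)
23. 7116.279ms @ 51/5 + 418.605ms (3/5)
24. 7534.884ms @ 54/5 + 418.605ms (3/5)
25. 7953.488ms @ 57/5 + 418.605ms (3/5)

note 24 onset = 54/5b = 7534.884ms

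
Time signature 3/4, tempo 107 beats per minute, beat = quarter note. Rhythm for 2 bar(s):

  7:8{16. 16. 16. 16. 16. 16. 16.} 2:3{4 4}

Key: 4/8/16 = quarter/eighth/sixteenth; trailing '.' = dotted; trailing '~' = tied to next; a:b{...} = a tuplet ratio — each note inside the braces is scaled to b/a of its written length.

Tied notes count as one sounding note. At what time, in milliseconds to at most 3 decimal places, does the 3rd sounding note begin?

note 3 onset = 6/7b = 480.641ms

1. 0.0ms @ 0 + 240.32ms (3/7)
2. 240.32ms @ 3/7 + 240.32ms (3/7)
3. 480.641ms @ 6/7 + 240.32ms (3/7)
4. 720.961ms @ 9/7 + 240.32ms (3/7)
5. 961.282ms @ 12/7 + 240.32ms (3/7)
6. 1201.602ms @ 15/7 + 240.32ms (3/7)
7. 1441.923ms @ 18/7 + 240.32ms (3/7)
8. 1682.243ms @ 3 + 841.121ms (3/2)
9. 2523.364ms @ 9/2 + 841.121ms (3/2)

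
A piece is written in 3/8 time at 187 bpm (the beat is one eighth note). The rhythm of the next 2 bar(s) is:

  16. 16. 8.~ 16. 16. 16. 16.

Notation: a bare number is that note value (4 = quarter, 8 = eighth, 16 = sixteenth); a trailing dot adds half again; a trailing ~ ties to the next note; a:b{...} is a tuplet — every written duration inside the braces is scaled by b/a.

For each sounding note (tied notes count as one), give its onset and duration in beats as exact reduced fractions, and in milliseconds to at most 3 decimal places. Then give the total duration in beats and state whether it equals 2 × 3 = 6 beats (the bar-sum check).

1) 0.0ms=0b +240.642ms=3/4b
2) 240.642ms=3/4b +240.642ms=3/4b
3) 481.283ms=3/2b +721.925ms=9/4b
4) 1203.209ms=15/4b +240.642ms=3/4b
5) 1443.85ms=9/2b +240.642ms=3/4b
6) 1684.492ms=21/4b +240.642ms=3/4b
Σ=6b of 6 (187bpm 3/8) — PASS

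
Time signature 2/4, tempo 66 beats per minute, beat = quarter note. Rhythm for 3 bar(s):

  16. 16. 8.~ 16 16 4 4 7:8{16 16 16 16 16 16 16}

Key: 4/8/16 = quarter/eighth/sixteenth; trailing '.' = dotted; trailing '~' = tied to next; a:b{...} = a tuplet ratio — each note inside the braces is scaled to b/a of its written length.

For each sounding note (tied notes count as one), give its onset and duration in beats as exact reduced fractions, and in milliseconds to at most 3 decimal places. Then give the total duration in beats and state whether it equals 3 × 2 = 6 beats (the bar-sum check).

1) 0.0ms=0b +340.909ms=3/8b
2) 340.909ms=3/8b +340.909ms=3/8b
3) 681.818ms=3/4b +909.091ms=1b
4) 1590.909ms=7/4b +227.273ms=1/4b
5) 1818.182ms=2b +909.091ms=1b
6) 2727.273ms=3b +909.091ms=1b
7) 3636.364ms=4b +259.74ms=2/7b
8) 3896.104ms=30/7b +259.74ms=2/7b
9) 4155.844ms=32/7b +259.74ms=2/7b
10) 4415.584ms=34/7b +259.74ms=2/7b
11) 4675.325ms=36/7b +259.74ms=2/7b
12) 4935.065ms=38/7b +259.74ms=2/7b
13) 5194.805ms=40/7b +259.74ms=2/7b
Σ=6b of 6 (66bpm 2/4) — PASS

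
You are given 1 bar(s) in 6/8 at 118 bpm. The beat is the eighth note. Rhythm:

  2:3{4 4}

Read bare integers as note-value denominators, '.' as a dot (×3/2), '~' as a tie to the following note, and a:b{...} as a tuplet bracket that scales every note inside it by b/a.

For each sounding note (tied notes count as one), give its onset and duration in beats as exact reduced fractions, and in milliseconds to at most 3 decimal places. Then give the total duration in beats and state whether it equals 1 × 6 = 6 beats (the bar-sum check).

1) 0.0ms=0b +1525.424ms=3b
2) 1525.424ms=3b +1525.424ms=3b
Σ=6b of 6 (118bpm 6/8) — PASS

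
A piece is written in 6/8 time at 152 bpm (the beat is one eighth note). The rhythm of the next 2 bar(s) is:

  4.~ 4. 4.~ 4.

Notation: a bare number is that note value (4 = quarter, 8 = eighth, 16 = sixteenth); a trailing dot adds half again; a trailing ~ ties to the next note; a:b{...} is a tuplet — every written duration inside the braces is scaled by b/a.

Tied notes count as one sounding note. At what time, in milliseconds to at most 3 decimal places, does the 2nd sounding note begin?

1. 0.0ms @ 0 + 2368.421ms (6)
2. 2368.421ms @ 6 + 2368.421ms (6)

note 2 onset = 6b = 2368.421ms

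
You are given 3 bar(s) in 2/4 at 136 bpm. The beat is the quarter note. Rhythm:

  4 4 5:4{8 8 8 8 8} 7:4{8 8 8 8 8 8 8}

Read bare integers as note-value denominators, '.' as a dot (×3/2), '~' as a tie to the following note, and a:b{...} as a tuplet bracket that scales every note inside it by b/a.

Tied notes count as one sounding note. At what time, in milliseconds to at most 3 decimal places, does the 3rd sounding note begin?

note 3 onset = 2b = 882.353ms

1. 0.0ms @ 0 + 441.176ms (1)
2. 441.176ms @ 1 + 441.176ms (1)
3. 882.353ms @ 2 + 176.471ms (2/5)
4. 1058.824ms @ 12/5 + 176.471ms (2/5)
5. 1235.294ms @ 14/5 + 176.471ms (2/5)
6. 1411.765ms @ 16/5 + 176.471ms (2/5)
7. 1588.235ms @ 18/5 + 176.471ms (2/5)
8. 1764.706ms @ 4 + 126.05ms (2/7)
9. 1890.756ms @ 30/7 + 126.05ms (2/7)
10. 2016.807ms @ 32/7 + 126.05ms (2/7)
11. 2142.857ms @ 34/7 + 126.05ms (2/7)
12. 2268.908ms @ 36/7 + 126.05ms (2/7)
13. 2394.958ms @ 38/7 + 126.05ms (2/7)
14. 2521.008ms @ 40/7 + 126.05ms (2/7)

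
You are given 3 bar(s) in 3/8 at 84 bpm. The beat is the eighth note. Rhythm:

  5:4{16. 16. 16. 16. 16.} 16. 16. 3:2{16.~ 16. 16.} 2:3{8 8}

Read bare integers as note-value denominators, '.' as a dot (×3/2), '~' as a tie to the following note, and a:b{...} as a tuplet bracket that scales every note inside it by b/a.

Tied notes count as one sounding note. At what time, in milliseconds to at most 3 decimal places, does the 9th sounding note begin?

note 9 onset = 11/2b = 3928.571ms

1. 0.0ms @ 0 + 428.571ms (3/5)
2. 428.571ms @ 3/5 + 428.571ms (3/5)
3. 857.143ms @ 6/5 + 428.571ms (3/5)
4. 1285.714ms @ 9/5 + 428.571ms (3/5)
5. 1714.286ms @ 12/5 + 428.571ms (3/5)
6. 2142.857ms @ 3 + 535.714ms (3/4)
7. 2678.571ms @ 15/4 + 535.714ms (3/4)
8. 3214.286ms @ 9/2 + 714.286ms (1)
9. 3928.571ms @ 11/2 + 357.143ms (1/2)
10. 4285.714ms @ 6 + 1071.429ms (3/2)
11. 5357.143ms @ 15/2 + 1071.429ms (3/2)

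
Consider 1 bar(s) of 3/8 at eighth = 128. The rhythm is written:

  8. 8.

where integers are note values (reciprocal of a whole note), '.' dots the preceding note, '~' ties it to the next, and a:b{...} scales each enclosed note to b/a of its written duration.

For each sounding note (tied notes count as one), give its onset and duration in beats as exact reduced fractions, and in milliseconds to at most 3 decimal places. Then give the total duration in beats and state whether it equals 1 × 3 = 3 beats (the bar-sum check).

1) 0.0ms=0b +703.125ms=3/2b
2) 703.125ms=3/2b +703.125ms=3/2b
Σ=3b of 3 (128bpm 3/8) — PASS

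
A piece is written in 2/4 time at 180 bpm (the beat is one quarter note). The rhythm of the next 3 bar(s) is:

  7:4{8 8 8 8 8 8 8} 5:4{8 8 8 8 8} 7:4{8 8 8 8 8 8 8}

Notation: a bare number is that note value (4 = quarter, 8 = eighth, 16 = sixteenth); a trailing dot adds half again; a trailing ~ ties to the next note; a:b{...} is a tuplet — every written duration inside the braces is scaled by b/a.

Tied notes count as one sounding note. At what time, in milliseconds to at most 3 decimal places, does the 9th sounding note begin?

note 9 onset = 12/5b = 800.0ms

1. 0.0ms @ 0 + 95.238ms (2/7)
2. 95.238ms @ 2/7 + 95.238ms (2/7)
3. 190.476ms @ 4/7 + 95.238ms (2/7)
4. 285.714ms @ 6/7 + 95.238ms (2/7)
5. 380.952ms @ 8/7 + 95.238ms (2/7)
6. 476.19ms @ 10/7 + 95.238ms (2/7)
7. 571.429ms @ 12/7 + 95.238ms (2/7)
8. 666.667ms @ 2 + 133.333ms (2/5)
9. 800.0ms @ 12/5 + 133.333ms (2/5)
10. 933.333ms @ 14/5 + 133.333ms (2/5)
11. 1066.667ms @ 16/5 + 133.333ms (2/5)
12. 1200.0ms @ 18/5 + 133.333ms (2/5)
13. 1333.333ms @ 4 + 95.238ms (2/7)
14. 1428.571ms @ 30/7 + 95.238ms (2/7)
15. 1523.81ms @ 32/7 + 95.238ms (2/7)
16. 1619.048ms @ 34/7 + 95.238ms (2/7)
17. 1714.286ms @ 36/7 + 95.238ms (2/7)
18. 1809.524ms @ 38/7 + 95.238ms (2/7)
19. 1904.762ms @ 40/7 + 95.238ms (2/7)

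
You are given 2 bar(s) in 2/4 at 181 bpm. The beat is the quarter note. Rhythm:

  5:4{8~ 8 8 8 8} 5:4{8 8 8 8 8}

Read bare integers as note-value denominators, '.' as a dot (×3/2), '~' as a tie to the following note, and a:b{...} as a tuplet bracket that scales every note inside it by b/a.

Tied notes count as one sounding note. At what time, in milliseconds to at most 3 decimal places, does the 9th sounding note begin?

1. 0.0ms @ 0 + 265.193ms (4/5)
2. 265.193ms @ 4/5 + 132.597ms (2/5)
3. 397.79ms @ 6/5 + 132.597ms (2/5)
4. 530.387ms @ 8/5 + 132.597ms (2/5)
5. 662.983ms @ 2 + 132.597ms (2/5)
6. 795.58ms @ 12/5 + 132.597ms (2/5)
7. 928.177ms @ 14/5 + 132.597ms (2/5)
8. 1060.773ms @ 16/5 + 132.597ms (2/5)
9. 1193.37ms @ 18/5 + 132.597ms (2/5)

note 9 onset = 18/5b = 1193.37ms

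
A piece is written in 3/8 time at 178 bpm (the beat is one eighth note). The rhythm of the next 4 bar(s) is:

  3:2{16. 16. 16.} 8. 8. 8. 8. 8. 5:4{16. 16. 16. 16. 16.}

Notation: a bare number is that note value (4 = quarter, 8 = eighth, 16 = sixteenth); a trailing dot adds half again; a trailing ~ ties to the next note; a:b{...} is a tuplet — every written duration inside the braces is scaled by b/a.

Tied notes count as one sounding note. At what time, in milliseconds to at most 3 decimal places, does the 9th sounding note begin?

note 9 onset = 9b = 3033.708ms

1. 0.0ms @ 0 + 168.539ms (1/2)
2. 168.539ms @ 1/2 + 168.539ms (1/2)
3. 337.079ms @ 1 + 168.539ms (1/2)
4. 505.618ms @ 3/2 + 505.618ms (3/2)
5. 1011.236ms @ 3 + 505.618ms (3/2)
6. 1516.854ms @ 9/2 + 505.618ms (3/2)
7. 2022.472ms @ 6 + 505.618ms (3/2)
8. 2528.09ms @ 15/2 + 505.618ms (3/2)
9. 3033.708ms @ 9 + 202.247ms (3/5)
10. 3235.955ms @ 48/5 + 202.247ms (3/5)
11. 3438.202ms @ 51/5 + 202.247ms (3/5)
12. 3640.449ms @ 54/5 + 202.247ms (3/5)
13. 3842.697ms @ 57/5 + 202.247ms (3/5)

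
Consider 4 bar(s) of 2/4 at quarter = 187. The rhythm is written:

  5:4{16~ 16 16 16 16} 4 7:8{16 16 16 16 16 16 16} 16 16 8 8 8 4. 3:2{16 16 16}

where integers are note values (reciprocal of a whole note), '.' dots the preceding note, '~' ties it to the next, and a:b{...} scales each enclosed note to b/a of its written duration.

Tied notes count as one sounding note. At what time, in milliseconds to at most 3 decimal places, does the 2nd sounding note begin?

1. 0.0ms @ 0 + 128.342ms (2/5)
2. 128.342ms @ 2/5 + 64.171ms (1/5)
3. 192.513ms @ 3/5 + 64.171ms (1/5)
4. 256.684ms @ 4/5 + 64.171ms (1/5)
5. 320.856ms @ 1 + 320.856ms (1)
6. 641.711ms @ 2 + 91.673ms (2/7)
7. 733.384ms @ 16/7 + 91.673ms (2/7)
8. 825.057ms @ 18/7 + 91.673ms (2/7)
9. 916.73ms @ 20/7 + 91.673ms (2/7)
10. 1008.403ms @ 22/7 + 91.673ms (2/7)
11. 1100.076ms @ 24/7 + 91.673ms (2/7)
12. 1191.749ms @ 26/7 + 91.673ms (2/7)
13. 1283.422ms @ 4 + 80.214ms (1/4)
14. 1363.636ms @ 17/4 + 80.214ms (1/4)
15. 1443.85ms @ 9/2 + 160.428ms (1/2)
16. 1604.278ms @ 5 + 160.428ms (1/2)
17. 1764.706ms @ 11/2 + 160.428ms (1/2)
18. 1925.134ms @ 6 + 481.283ms (3/2)
19. 2406.417ms @ 15/2 + 53.476ms (1/6)
20. 2459.893ms @ 23/3 + 53.476ms (1/6)
21. 2513.369ms @ 47/6 + 53.476ms (1/6)

note 2 onset = 2/5b = 128.342ms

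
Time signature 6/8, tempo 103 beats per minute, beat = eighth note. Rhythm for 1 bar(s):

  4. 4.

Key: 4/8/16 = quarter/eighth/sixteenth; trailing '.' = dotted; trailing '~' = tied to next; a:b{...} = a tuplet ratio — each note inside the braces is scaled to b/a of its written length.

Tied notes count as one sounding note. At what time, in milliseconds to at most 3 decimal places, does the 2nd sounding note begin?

note 2 onset = 3b = 1747.573ms

1. 0.0ms @ 0 + 1747.573ms (3)
2. 1747.573ms @ 3 + 1747.573ms (3)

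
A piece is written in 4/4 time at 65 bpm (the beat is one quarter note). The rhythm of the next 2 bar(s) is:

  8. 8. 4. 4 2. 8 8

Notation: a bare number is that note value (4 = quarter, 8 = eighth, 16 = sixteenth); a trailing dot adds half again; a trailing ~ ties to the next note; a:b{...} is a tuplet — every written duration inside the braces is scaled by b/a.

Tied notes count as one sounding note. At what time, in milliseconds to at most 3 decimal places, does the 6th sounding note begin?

note 6 onset = 7b = 6461.538ms

1. 0.0ms @ 0 + 692.308ms (3/4)
2. 692.308ms @ 3/4 + 692.308ms (3/4)
3. 1384.615ms @ 3/2 + 1384.615ms (3/2)
4. 2769.231ms @ 3 + 923.077ms (1)
5. 3692.308ms @ 4 + 2769.231ms (3)
6. 6461.538ms @ 7 + 461.538ms (1/2)
7. 6923.077ms @ 15/2 + 461.538ms (1/2)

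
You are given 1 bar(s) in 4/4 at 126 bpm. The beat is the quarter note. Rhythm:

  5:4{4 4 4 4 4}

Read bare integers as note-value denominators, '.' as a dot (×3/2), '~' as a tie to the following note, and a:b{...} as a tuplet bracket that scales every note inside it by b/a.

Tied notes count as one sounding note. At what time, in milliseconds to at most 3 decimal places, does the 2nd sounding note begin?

1. 0.0ms @ 0 + 380.952ms (4/5)
2. 380.952ms @ 4/5 + 380.952ms (4/5)
3. 761.905ms @ 8/5 + 380.952ms (4/5)
4. 1142.857ms @ 12/5 + 380.952ms (4/5)
5. 1523.81ms @ 16/5 + 380.952ms (4/5)

note 2 onset = 4/5b = 380.952ms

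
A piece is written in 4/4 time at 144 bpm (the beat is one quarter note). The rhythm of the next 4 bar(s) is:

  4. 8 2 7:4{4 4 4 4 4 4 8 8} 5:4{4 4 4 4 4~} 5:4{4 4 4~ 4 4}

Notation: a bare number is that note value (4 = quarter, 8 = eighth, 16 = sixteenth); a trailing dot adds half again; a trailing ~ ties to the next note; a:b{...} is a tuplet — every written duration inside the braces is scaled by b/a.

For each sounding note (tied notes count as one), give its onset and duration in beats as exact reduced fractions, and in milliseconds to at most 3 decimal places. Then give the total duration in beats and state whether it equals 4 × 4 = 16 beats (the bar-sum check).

1) 0.0ms=0b +625.0ms=3/2b
2) 625.0ms=3/2b +208.333ms=1/2b
3) 833.333ms=2b +833.333ms=2b
4) 1666.667ms=4b +238.095ms=4/7b
5) 1904.762ms=32/7b +238.095ms=4/7b
6) 2142.857ms=36/7b +238.095ms=4/7b
7) 2380.952ms=40/7b +238.095ms=4/7b
8) 2619.048ms=44/7b +238.095ms=4/7b
9) 2857.143ms=48/7b +238.095ms=4/7b
10) 3095.238ms=52/7b +119.048ms=2/7b
11) 3214.286ms=54/7b +119.048ms=2/7b
12) 3333.333ms=8b +333.333ms=4/5b
13) 3666.667ms=44/5b +333.333ms=4/5b
14) 4000.0ms=48/5b +333.333ms=4/5b
15) 4333.333ms=52/5b +333.333ms=4/5b
16) 4666.667ms=56/5b +666.667ms=8/5b
17) 5333.333ms=64/5b +333.333ms=4/5b
18) 5666.667ms=68/5b +666.667ms=8/5b
19) 6333.333ms=76/5b +333.333ms=4/5b
Σ=16b of 16 (144bpm 4/4) — PASS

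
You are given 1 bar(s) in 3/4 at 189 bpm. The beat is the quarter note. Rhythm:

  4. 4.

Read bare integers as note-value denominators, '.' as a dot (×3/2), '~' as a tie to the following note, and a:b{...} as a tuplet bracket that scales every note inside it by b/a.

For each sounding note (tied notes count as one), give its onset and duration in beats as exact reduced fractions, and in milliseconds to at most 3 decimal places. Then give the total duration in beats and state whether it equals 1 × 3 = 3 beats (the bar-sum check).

1) 0.0ms=0b +476.19ms=3/2b
2) 476.19ms=3/2b +476.19ms=3/2b
Σ=3b of 3 (189bpm 3/4) — PASS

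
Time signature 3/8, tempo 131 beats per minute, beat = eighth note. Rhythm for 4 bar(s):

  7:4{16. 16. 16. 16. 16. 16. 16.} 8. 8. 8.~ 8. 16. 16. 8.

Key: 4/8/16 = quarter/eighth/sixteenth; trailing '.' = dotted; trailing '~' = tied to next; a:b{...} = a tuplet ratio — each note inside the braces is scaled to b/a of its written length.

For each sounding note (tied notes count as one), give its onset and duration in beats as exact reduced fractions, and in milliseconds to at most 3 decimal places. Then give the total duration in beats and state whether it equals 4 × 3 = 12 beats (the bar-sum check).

1) 0.0ms=0b +196.292ms=3/7b
2) 196.292ms=3/7b +196.292ms=3/7b
3) 392.585ms=6/7b +196.292ms=3/7b
4) 588.877ms=9/7b +196.292ms=3/7b
5) 785.169ms=12/7b +196.292ms=3/7b
6) 981.461ms=15/7b +196.292ms=3/7b
7) 1177.754ms=18/7b +196.292ms=3/7b
8) 1374.046ms=3b +687.023ms=3/2b
9) 2061.069ms=9/2b +687.023ms=3/2b
10) 2748.092ms=6b +1374.046ms=3b
11) 4122.137ms=9b +343.511ms=3/4b
12) 4465.649ms=39/4b +343.511ms=3/4b
13) 4809.16ms=21/2b +687.023ms=3/2b
Σ=12b of 12 (131bpm 3/8) — PASS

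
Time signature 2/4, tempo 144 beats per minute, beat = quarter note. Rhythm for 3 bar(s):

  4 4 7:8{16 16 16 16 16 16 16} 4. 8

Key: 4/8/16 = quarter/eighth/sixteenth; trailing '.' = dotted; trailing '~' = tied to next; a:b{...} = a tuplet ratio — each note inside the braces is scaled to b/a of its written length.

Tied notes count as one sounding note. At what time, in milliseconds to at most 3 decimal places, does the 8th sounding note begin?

note 8 onset = 24/7b = 1428.571ms

1. 0.0ms @ 0 + 416.667ms (1)
2. 416.667ms @ 1 + 416.667ms (1)
3. 833.333ms @ 2 + 119.048ms (2/7)
4. 952.381ms @ 16/7 + 119.048ms (2/7)
5. 1071.429ms @ 18/7 + 119.048ms (2/7)
6. 1190.476ms @ 20/7 + 119.048ms (2/7)
7. 1309.524ms @ 22/7 + 119.048ms (2/7)
8. 1428.571ms @ 24/7 + 119.048ms (2/7)
9. 1547.619ms @ 26/7 + 119.048ms (2/7)
10. 1666.667ms @ 4 + 625.0ms (3/2)
11. 2291.667ms @ 11/2 + 208.333ms (1/2)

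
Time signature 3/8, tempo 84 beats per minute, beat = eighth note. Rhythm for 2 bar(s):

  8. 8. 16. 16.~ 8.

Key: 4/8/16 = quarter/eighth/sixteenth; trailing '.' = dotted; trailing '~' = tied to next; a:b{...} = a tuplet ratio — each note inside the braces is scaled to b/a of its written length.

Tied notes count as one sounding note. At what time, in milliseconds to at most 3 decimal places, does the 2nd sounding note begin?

1. 0.0ms @ 0 + 1071.429ms (3/2)
2. 1071.429ms @ 3/2 + 1071.429ms (3/2)
3. 2142.857ms @ 3 + 535.714ms (3/4)
4. 2678.571ms @ 15/4 + 1607.143ms (9/4)

note 2 onset = 3/2b = 1071.429ms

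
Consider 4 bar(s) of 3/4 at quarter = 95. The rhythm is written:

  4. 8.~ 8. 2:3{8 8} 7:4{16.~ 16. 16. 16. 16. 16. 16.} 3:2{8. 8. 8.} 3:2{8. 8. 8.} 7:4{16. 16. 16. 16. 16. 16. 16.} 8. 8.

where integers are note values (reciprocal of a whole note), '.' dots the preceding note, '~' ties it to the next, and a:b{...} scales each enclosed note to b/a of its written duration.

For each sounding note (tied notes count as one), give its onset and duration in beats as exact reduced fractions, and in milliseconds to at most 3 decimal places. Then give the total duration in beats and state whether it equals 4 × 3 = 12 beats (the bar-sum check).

1) 0.0ms=0b +947.368ms=3/2b
2) 947.368ms=3/2b +947.368ms=3/2b
3) 1894.737ms=3b +473.684ms=3/4b
4) 2368.421ms=15/4b +473.684ms=3/4b
5) 2842.105ms=9/2b +270.677ms=3/7b
6) 3112.782ms=69/14b +135.338ms=3/14b
7) 3248.12ms=36/7b +135.338ms=3/14b
8) 3383.459ms=75/14b +135.338ms=3/14b
9) 3518.797ms=39/7b +135.338ms=3/14b
10) 3654.135ms=81/14b +135.338ms=3/14b
11) 3789.474ms=6b +315.789ms=1/2b
12) 4105.263ms=13/2b +315.789ms=1/2b
13) 4421.053ms=7b +315.789ms=1/2b
14) 4736.842ms=15/2b +315.789ms=1/2b
15) 5052.632ms=8b +315.789ms=1/2b
16) 5368.421ms=17/2b +315.789ms=1/2b
17) 5684.211ms=9b +135.338ms=3/14b
18) 5819.549ms=129/14b +135.338ms=3/14b
19) 5954.887ms=66/7b +135.338ms=3/14b
20) 6090.226ms=135/14b +135.338ms=3/14b
21) 6225.564ms=69/7b +135.338ms=3/14b
22) 6360.902ms=141/14b +135.338ms=3/14b
23) 6496.241ms=72/7b +135.338ms=3/14b
24) 6631.579ms=21/2b +473.684ms=3/4b
25) 7105.263ms=45/4b +473.684ms=3/4b
Σ=12b of 12 (95bpm 3/4) — PASS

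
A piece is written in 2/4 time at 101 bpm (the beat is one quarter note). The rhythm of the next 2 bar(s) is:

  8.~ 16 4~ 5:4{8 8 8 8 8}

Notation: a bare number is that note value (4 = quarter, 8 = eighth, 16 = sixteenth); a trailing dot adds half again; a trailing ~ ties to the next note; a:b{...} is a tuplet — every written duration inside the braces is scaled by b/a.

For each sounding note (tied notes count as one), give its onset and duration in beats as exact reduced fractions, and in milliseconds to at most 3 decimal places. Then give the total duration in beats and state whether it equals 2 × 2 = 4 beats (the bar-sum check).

1) 0.0ms=0b +594.059ms=1b
2) 594.059ms=1b +831.683ms=7/5b
3) 1425.743ms=12/5b +237.624ms=2/5b
4) 1663.366ms=14/5b +237.624ms=2/5b
5) 1900.99ms=16/5b +237.624ms=2/5b
6) 2138.614ms=18/5b +237.624ms=2/5b
Σ=4b of 4 (101bpm 2/4) — PASS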